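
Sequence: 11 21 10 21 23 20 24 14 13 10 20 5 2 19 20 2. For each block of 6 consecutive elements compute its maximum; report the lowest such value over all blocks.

[11, 21, 10, 21, 23, 20] → max 23
[21, 10, 21, 23, 20, 24] → max 24
[10, 21, 23, 20, 24, 14] → max 24
[21, 23, 20, 24, 14, 13] → max 24
[23, 20, 24, 14, 13, 10] → max 24
[20, 24, 14, 13, 10, 20] → max 24
[24, 14, 13, 10, 20, 5] → max 24
[14, 13, 10, 20, 5, 2] → max 20
[13, 10, 20, 5, 2, 19] → max 20
[10, 20, 5, 2, 19, 20] → max 20
[20, 5, 2, 19, 20, 2] → max 20
Lowest of these is 20.

20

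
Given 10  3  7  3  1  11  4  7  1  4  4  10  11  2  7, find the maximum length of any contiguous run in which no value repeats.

5

add 10: [10] len 1
add 3: [10, 3] len 2
add 7: [10, 3, 7] len 3
add 3 (repeat 3, move left end past it): [7, 3] len 2
add 1: [7, 3, 1] len 3
add 11: [7, 3, 1, 11] len 4
add 4: [7, 3, 1, 11, 4] len 5
add 7 (repeat 7, move left end past it): [3, 1, 11, 4, 7] len 5
add 1 (repeat 1, move left end past it): [11, 4, 7, 1] len 4
add 4 (repeat 4, move left end past it): [7, 1, 4] len 3
add 4 (repeat 4, move left end past it): [4] len 1
add 10: [4, 10] len 2
add 11: [4, 10, 11] len 3
add 2: [4, 10, 11, 2] len 4
add 7: [4, 10, 11, 2, 7] len 5
Longest all-distinct length: 5.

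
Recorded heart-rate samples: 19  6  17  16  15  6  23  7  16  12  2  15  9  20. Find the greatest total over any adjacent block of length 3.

48

Each size-3 window and its sum:
19 6 17 → sum 42
6 17 16 → sum 39
17 16 15 → sum 48
16 15 6 → sum 37
15 6 23 → sum 44
6 23 7 → sum 36
23 7 16 → sum 46
7 16 12 → sum 35
16 12 2 → sum 30
12 2 15 → sum 29
2 15 9 → sum 26
15 9 20 → sum 44
Greatest of these is 48.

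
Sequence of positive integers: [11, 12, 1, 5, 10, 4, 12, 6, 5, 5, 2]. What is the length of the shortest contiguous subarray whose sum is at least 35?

5

add 11: running sum 11 < 35
add 12: running sum 23 < 35
add 1: running sum 24 < 35
add 5: running sum 29 < 35
end 4: [11, 12, 1, 5, 10] sum 39, len 5
end 5: [11, 12, 1, 5, 10, 4] sum 43, len 6
end 6: [12, 1, 5, 10, 4, 12] sum 44, len 6
end 7: [5, 10, 4, 12, 6] sum 37, len 5
end 8: [10, 4, 12, 6, 5] sum 37, len 5
end 9: [10, 4, 12, 6, 5, 5] sum 42, len 6
end 10: [10, 4, 12, 6, 5, 5, 2] sum 44, len 7
Shortest qualifying length: 5.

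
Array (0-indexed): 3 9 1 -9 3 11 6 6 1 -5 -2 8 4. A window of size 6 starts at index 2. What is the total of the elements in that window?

18

Elements at indices 2..7: 1, -9, 3, 11, 6, 6
sum(1, -9, 3, 11, 6, 6) = 18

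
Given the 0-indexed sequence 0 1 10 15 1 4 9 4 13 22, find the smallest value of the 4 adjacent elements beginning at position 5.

4

Elements at indices 5..8: 4, 9, 4, 13
min(4, 9, 4, 13) = 4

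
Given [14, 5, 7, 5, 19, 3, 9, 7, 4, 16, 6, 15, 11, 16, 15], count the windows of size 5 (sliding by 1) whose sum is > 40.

9

14 5 7 5 19 → sum 50  > 40 ✓
5 7 5 19 3 → sum 39
7 5 19 3 9 → sum 43  > 40 ✓
5 19 3 9 7 → sum 43  > 40 ✓
19 3 9 7 4 → sum 42  > 40 ✓
3 9 7 4 16 → sum 39
9 7 4 16 6 → sum 42  > 40 ✓
7 4 16 6 15 → sum 48  > 40 ✓
4 16 6 15 11 → sum 52  > 40 ✓
16 6 15 11 16 → sum 64  > 40 ✓
6 15 11 16 15 → sum 63  > 40 ✓
9 windows satisfy the condition.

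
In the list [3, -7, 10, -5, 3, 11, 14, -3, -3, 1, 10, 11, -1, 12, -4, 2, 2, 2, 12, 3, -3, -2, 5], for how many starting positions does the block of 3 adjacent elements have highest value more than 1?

20

(3, -7, 10) → max 10  > 1 ✓
(-7, 10, -5) → max 10  > 1 ✓
(10, -5, 3) → max 10  > 1 ✓
(-5, 3, 11) → max 11  > 1 ✓
(3, 11, 14) → max 14  > 1 ✓
(11, 14, -3) → max 14  > 1 ✓
(14, -3, -3) → max 14  > 1 ✓
(-3, -3, 1) → max 1
(-3, 1, 10) → max 10  > 1 ✓
(1, 10, 11) → max 11  > 1 ✓
(10, 11, -1) → max 11  > 1 ✓
(11, -1, 12) → max 12  > 1 ✓
(-1, 12, -4) → max 12  > 1 ✓
(12, -4, 2) → max 12  > 1 ✓
(-4, 2, 2) → max 2  > 1 ✓
(2, 2, 2) → max 2  > 1 ✓
(2, 2, 12) → max 12  > 1 ✓
(2, 12, 3) → max 12  > 1 ✓
(12, 3, -3) → max 12  > 1 ✓
(3, -3, -2) → max 3  > 1 ✓
(-3, -2, 5) → max 5  > 1 ✓
20 windows satisfy the condition.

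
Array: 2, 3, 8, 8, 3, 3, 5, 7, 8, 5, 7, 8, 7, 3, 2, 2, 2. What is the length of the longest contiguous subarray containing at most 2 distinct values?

5

add 2: window [2] (1 distinct), len 1
add 3: window [2, 3] (2 distinct), len 2
add 8: window [3, 8] (2 distinct), len 2
add 8: window [3, 8, 8] (2 distinct), len 3
add 3: window [3, 8, 8, 3] (2 distinct), len 4
add 3: window [3, 8, 8, 3, 3] (2 distinct), len 5
add 5: window [3, 3, 5] (2 distinct), len 3
add 7: window [5, 7] (2 distinct), len 2
add 8: window [7, 8] (2 distinct), len 2
add 5: window [8, 5] (2 distinct), len 2
add 7: window [5, 7] (2 distinct), len 2
add 8: window [7, 8] (2 distinct), len 2
add 7: window [7, 8, 7] (2 distinct), len 3
add 3: window [7, 3] (2 distinct), len 2
add 2: window [3, 2] (2 distinct), len 2
add 2: window [3, 2, 2] (2 distinct), len 3
add 2: window [3, 2, 2, 2] (2 distinct), len 4
Longest length with ≤2 distinct: 5.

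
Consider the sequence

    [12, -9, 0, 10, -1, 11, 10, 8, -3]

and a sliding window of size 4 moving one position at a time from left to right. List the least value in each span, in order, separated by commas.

-9, -9, -1, -1, -1, -3

[12, -9, 0, 10] → min -9
[-9, 0, 10, -1] → min -9
[0, 10, -1, 11] → min -1
[10, -1, 11, 10] → min -1
[-1, 11, 10, 8] → min -1
[11, 10, 8, -3] → min -3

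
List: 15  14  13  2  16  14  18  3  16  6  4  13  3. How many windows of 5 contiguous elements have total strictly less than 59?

[15, 14, 13, 2, 16] → sum 60
[14, 13, 2, 16, 14] → sum 59
[13, 2, 16, 14, 18] → sum 63
[2, 16, 14, 18, 3] → sum 53  < 59 ✓
[16, 14, 18, 3, 16] → sum 67
[14, 18, 3, 16, 6] → sum 57  < 59 ✓
[18, 3, 16, 6, 4] → sum 47  < 59 ✓
[3, 16, 6, 4, 13] → sum 42  < 59 ✓
[16, 6, 4, 13, 3] → sum 42  < 59 ✓
5 windows satisfy the condition.

5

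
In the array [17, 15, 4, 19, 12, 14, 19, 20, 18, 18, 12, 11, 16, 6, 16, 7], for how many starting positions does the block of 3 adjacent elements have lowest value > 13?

3

(17, 15, 4) → min 4
(15, 4, 19) → min 4
(4, 19, 12) → min 4
(19, 12, 14) → min 12
(12, 14, 19) → min 12
(14, 19, 20) → min 14  > 13 ✓
(19, 20, 18) → min 18  > 13 ✓
(20, 18, 18) → min 18  > 13 ✓
(18, 18, 12) → min 12
(18, 12, 11) → min 11
(12, 11, 16) → min 11
(11, 16, 6) → min 6
(16, 6, 16) → min 6
(6, 16, 7) → min 6
3 windows satisfy the condition.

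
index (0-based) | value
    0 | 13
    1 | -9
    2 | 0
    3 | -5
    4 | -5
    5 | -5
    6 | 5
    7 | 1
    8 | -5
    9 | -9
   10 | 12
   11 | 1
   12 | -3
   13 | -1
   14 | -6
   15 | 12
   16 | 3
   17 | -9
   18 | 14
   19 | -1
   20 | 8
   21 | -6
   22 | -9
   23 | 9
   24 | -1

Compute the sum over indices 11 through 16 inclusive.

6

Elements at indices 11..16: 1, -3, -1, -6, 12, 3
sum(1, -3, -1, -6, 12, 3) = 6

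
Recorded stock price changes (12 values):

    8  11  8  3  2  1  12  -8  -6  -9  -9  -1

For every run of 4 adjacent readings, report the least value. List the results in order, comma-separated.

(8, 11, 8, 3) → min 3
(11, 8, 3, 2) → min 2
(8, 3, 2, 1) → min 1
(3, 2, 1, 12) → min 1
(2, 1, 12, -8) → min -8
(1, 12, -8, -6) → min -8
(12, -8, -6, -9) → min -9
(-8, -6, -9, -9) → min -9
(-6, -9, -9, -1) → min -9

3, 2, 1, 1, -8, -8, -9, -9, -9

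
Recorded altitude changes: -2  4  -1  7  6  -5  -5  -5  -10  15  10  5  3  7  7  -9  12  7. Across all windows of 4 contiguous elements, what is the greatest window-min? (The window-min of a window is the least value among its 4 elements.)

Window mins for each of the 15 positions:
(-2, 4, -1, 7) → min -2
(4, -1, 7, 6) → min -1
(-1, 7, 6, -5) → min -5
(7, 6, -5, -5) → min -5
(6, -5, -5, -5) → min -5
(-5, -5, -5, -10) → min -10
(-5, -5, -10, 15) → min -10
(-5, -10, 15, 10) → min -10
(-10, 15, 10, 5) → min -10
(15, 10, 5, 3) → min 3
(10, 5, 3, 7) → min 3
(5, 3, 7, 7) → min 3
(3, 7, 7, -9) → min -9
(7, 7, -9, 12) → min -9
(7, -9, 12, 7) → min -9
Greatest of these is 3.

3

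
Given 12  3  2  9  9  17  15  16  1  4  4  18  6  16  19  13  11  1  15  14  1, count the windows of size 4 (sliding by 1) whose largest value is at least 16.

13

[12, 3, 2, 9] → max 12
[3, 2, 9, 9] → max 9
[2, 9, 9, 17] → max 17  ≥ 16 ✓
[9, 9, 17, 15] → max 17  ≥ 16 ✓
[9, 17, 15, 16] → max 17  ≥ 16 ✓
[17, 15, 16, 1] → max 17  ≥ 16 ✓
[15, 16, 1, 4] → max 16  ≥ 16 ✓
[16, 1, 4, 4] → max 16  ≥ 16 ✓
[1, 4, 4, 18] → max 18  ≥ 16 ✓
[4, 4, 18, 6] → max 18  ≥ 16 ✓
[4, 18, 6, 16] → max 18  ≥ 16 ✓
[18, 6, 16, 19] → max 19  ≥ 16 ✓
[6, 16, 19, 13] → max 19  ≥ 16 ✓
[16, 19, 13, 11] → max 19  ≥ 16 ✓
[19, 13, 11, 1] → max 19  ≥ 16 ✓
[13, 11, 1, 15] → max 15
[11, 1, 15, 14] → max 15
[1, 15, 14, 1] → max 15
13 windows satisfy the condition.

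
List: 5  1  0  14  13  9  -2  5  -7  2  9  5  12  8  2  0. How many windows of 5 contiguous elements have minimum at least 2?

(5, 1, 0, 14, 13) → min 0
(1, 0, 14, 13, 9) → min 0
(0, 14, 13, 9, -2) → min -2
(14, 13, 9, -2, 5) → min -2
(13, 9, -2, 5, -7) → min -7
(9, -2, 5, -7, 2) → min -7
(-2, 5, -7, 2, 9) → min -7
(5, -7, 2, 9, 5) → min -7
(-7, 2, 9, 5, 12) → min -7
(2, 9, 5, 12, 8) → min 2  ≥ 2 ✓
(9, 5, 12, 8, 2) → min 2  ≥ 2 ✓
(5, 12, 8, 2, 0) → min 0
2 windows satisfy the condition.

2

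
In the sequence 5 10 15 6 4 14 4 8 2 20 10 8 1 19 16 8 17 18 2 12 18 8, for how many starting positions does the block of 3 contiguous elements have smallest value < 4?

[5, 10, 15] → min 5
[10, 15, 6] → min 6
[15, 6, 4] → min 4
[6, 4, 14] → min 4
[4, 14, 4] → min 4
[14, 4, 8] → min 4
[4, 8, 2] → min 2  < 4 ✓
[8, 2, 20] → min 2  < 4 ✓
[2, 20, 10] → min 2  < 4 ✓
[20, 10, 8] → min 8
[10, 8, 1] → min 1  < 4 ✓
[8, 1, 19] → min 1  < 4 ✓
[1, 19, 16] → min 1  < 4 ✓
[19, 16, 8] → min 8
[16, 8, 17] → min 8
[8, 17, 18] → min 8
[17, 18, 2] → min 2  < 4 ✓
[18, 2, 12] → min 2  < 4 ✓
[2, 12, 18] → min 2  < 4 ✓
[12, 18, 8] → min 8
9 windows satisfy the condition.

9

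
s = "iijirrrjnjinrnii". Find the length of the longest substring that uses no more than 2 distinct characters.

4

[i] 1 distinct, len 1
[i, i] 1 distinct, len 2
[i, i, j] 2 distinct, len 3
[i, i, j, i] 2 distinct, len 4
[i, r] 2 distinct, len 2
[i, r, r] 2 distinct, len 3
[i, r, r, r] 2 distinct, len 4
[r, r, r, j] 2 distinct, len 4
[j, n] 2 distinct, len 2
[j, n, j] 2 distinct, len 3
[j, i] 2 distinct, len 2
[i, n] 2 distinct, len 2
[n, r] 2 distinct, len 2
[n, r, n] 2 distinct, len 3
[n, i] 2 distinct, len 2
[n, i, i] 2 distinct, len 3
Longest length with ≤2 distinct: 4.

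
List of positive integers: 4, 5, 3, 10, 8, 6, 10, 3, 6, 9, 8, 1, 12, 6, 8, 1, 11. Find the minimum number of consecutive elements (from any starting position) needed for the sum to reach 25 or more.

Extend right; whenever the sum reaches 25, record the length and shrink from the left:
add 4: running sum 4 < 25
add 5: running sum 9 < 25
add 3: running sum 12 < 25
add 10: running sum 22 < 25
add 8: shortest ending here [5, 3, 10, 8] sum 26, len 4
add 6: shortest ending here [3, 10, 8, 6] sum 27, len 4
add 10: shortest ending here [10, 8, 6, 10] sum 34, len 4
add 3: shortest ending here [8, 6, 10, 3] sum 27, len 4
add 6: shortest ending here [6, 10, 3, 6] sum 25, len 4
add 9: shortest ending here [10, 3, 6, 9] sum 28, len 4
add 8: shortest ending here [3, 6, 9, 8] sum 26, len 4
add 1: shortest ending here [3, 6, 9, 8, 1] sum 27, len 5
add 12: shortest ending here [9, 8, 1, 12] sum 30, len 4
add 6: shortest ending here [8, 1, 12, 6] sum 27, len 4
add 8: shortest ending here [12, 6, 8] sum 26, len 3
add 1: shortest ending here [12, 6, 8, 1] sum 27, len 4
add 11: shortest ending here [6, 8, 1, 11] sum 26, len 4
Shortest qualifying length: 3.

3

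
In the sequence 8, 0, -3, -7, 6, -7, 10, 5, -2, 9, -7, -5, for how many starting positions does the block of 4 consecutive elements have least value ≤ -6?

8

[8, 0, -3, -7] → min -7  ≤ -6 ✓
[0, -3, -7, 6] → min -7  ≤ -6 ✓
[-3, -7, 6, -7] → min -7  ≤ -6 ✓
[-7, 6, -7, 10] → min -7  ≤ -6 ✓
[6, -7, 10, 5] → min -7  ≤ -6 ✓
[-7, 10, 5, -2] → min -7  ≤ -6 ✓
[10, 5, -2, 9] → min -2
[5, -2, 9, -7] → min -7  ≤ -6 ✓
[-2, 9, -7, -5] → min -7  ≤ -6 ✓
8 windows satisfy the condition.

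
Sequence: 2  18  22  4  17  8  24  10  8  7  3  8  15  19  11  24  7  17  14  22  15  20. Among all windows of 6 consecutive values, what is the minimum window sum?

Each size-6 window and its sum:
2 18 22 4 17 8 → sum 71
18 22 4 17 8 24 → sum 93
22 4 17 8 24 10 → sum 85
4 17 8 24 10 8 → sum 71
17 8 24 10 8 7 → sum 74
8 24 10 8 7 3 → sum 60
24 10 8 7 3 8 → sum 60
10 8 7 3 8 15 → sum 51
8 7 3 8 15 19 → sum 60
7 3 8 15 19 11 → sum 63
3 8 15 19 11 24 → sum 80
8 15 19 11 24 7 → sum 84
15 19 11 24 7 17 → sum 93
19 11 24 7 17 14 → sum 92
11 24 7 17 14 22 → sum 95
24 7 17 14 22 15 → sum 99
7 17 14 22 15 20 → sum 95
Minimum of these is 51.

51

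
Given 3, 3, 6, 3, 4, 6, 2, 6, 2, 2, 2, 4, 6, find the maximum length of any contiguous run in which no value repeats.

4

add 3: [3] len 1
add 3 (repeat 3, move left end past it): [3] len 1
add 6: [3, 6] len 2
add 3 (repeat 3, move left end past it): [6, 3] len 2
add 4: [6, 3, 4] len 3
add 6 (repeat 6, move left end past it): [3, 4, 6] len 3
add 2: [3, 4, 6, 2] len 4
add 6 (repeat 6, move left end past it): [2, 6] len 2
add 2 (repeat 2, move left end past it): [6, 2] len 2
add 2 (repeat 2, move left end past it): [2] len 1
add 2 (repeat 2, move left end past it): [2] len 1
add 4: [2, 4] len 2
add 6: [2, 4, 6] len 3
Longest all-distinct length: 4.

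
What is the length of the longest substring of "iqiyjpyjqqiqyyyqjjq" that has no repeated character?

5

add i: [i] len 1
add q: [i, q] len 2
add i (repeat i, move left end past it): [q, i] len 2
add y: [q, i, y] len 3
add j: [q, i, y, j] len 4
add p: [q, i, y, j, p] len 5
add y (repeat y, move left end past it): [j, p, y] len 3
add j (repeat j, move left end past it): [p, y, j] len 3
add q: [p, y, j, q] len 4
add q (repeat q, move left end past it): [q] len 1
add i: [q, i] len 2
add q (repeat q, move left end past it): [i, q] len 2
add y: [i, q, y] len 3
add y (repeat y, move left end past it): [y] len 1
add y (repeat y, move left end past it): [y] len 1
add q: [y, q] len 2
add j: [y, q, j] len 3
add j (repeat j, move left end past it): [j] len 1
add q: [j, q] len 2
Longest all-distinct length: 5.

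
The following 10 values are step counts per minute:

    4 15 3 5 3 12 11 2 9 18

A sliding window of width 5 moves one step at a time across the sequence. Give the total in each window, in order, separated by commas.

30, 38, 34, 33, 37, 52

Sliding a size-5 window across the 10 values:
[4, 15, 3, 5, 3] → sum 30
[15, 3, 5, 3, 12] → sum 38
[3, 5, 3, 12, 11] → sum 34
[5, 3, 12, 11, 2] → sum 33
[3, 12, 11, 2, 9] → sum 37
[12, 11, 2, 9, 18] → sum 52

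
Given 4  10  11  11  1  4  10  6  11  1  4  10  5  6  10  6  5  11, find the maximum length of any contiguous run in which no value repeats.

6

[4] len 1
[4, 10] len 2
[4, 10, 11] len 3
[11] len 1
[11, 1] len 2
[11, 1, 4] len 3
[11, 1, 4, 10] len 4
[11, 1, 4, 10, 6] len 5
[1, 4, 10, 6, 11] len 5
[4, 10, 6, 11, 1] len 5
[10, 6, 11, 1, 4] len 5
[6, 11, 1, 4, 10] len 5
[6, 11, 1, 4, 10, 5] len 6
[11, 1, 4, 10, 5, 6] len 6
[5, 6, 10] len 3
[10, 6] len 2
[10, 6, 5] len 3
[10, 6, 5, 11] len 4
Longest all-distinct length: 6.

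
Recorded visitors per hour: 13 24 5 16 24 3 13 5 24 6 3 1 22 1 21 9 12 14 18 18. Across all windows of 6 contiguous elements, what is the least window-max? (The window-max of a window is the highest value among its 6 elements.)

21

[13, 24, 5, 16, 24, 3] → max 24
[24, 5, 16, 24, 3, 13] → max 24
[5, 16, 24, 3, 13, 5] → max 24
[16, 24, 3, 13, 5, 24] → max 24
[24, 3, 13, 5, 24, 6] → max 24
[3, 13, 5, 24, 6, 3] → max 24
[13, 5, 24, 6, 3, 1] → max 24
[5, 24, 6, 3, 1, 22] → max 24
[24, 6, 3, 1, 22, 1] → max 24
[6, 3, 1, 22, 1, 21] → max 22
[3, 1, 22, 1, 21, 9] → max 22
[1, 22, 1, 21, 9, 12] → max 22
[22, 1, 21, 9, 12, 14] → max 22
[1, 21, 9, 12, 14, 18] → max 21
[21, 9, 12, 14, 18, 18] → max 21
Least of these is 21.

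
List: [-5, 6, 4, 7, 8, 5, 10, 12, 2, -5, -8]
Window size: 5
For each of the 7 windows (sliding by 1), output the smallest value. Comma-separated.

Sliding a size-5 window across the 11 values:
(-5, 6, 4, 7, 8) → min -5
(6, 4, 7, 8, 5) → min 4
(4, 7, 8, 5, 10) → min 4
(7, 8, 5, 10, 12) → min 5
(8, 5, 10, 12, 2) → min 2
(5, 10, 12, 2, -5) → min -5
(10, 12, 2, -5, -8) → min -8

-5, 4, 4, 5, 2, -5, -8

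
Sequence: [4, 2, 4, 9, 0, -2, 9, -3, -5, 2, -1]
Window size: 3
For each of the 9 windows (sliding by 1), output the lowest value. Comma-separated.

(4, 2, 4) → min 2
(2, 4, 9) → min 2
(4, 9, 0) → min 0
(9, 0, -2) → min -2
(0, -2, 9) → min -2
(-2, 9, -3) → min -3
(9, -3, -5) → min -5
(-3, -5, 2) → min -5
(-5, 2, -1) → min -5

2, 2, 0, -2, -2, -3, -5, -5, -5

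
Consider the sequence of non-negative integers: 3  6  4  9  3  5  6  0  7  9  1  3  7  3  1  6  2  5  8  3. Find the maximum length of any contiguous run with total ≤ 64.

→ 3: sum 3, len 1
→ 6: sum 9, len 2
→ 4: sum 13, len 3
→ 9: sum 22, len 4
→ 3: sum 25, len 5
→ 5: sum 30, len 6
→ 6: sum 36, len 7
→ 0: sum 36, len 8
→ 7: sum 43, len 9
→ 9: sum 52, len 10
→ 1: sum 53, len 11
→ 3: sum 56, len 12
→ 7: sum 63, len 13
→ 3 (dropped 3): sum 63, len 13
→ 1: sum 64, len 14
→ 6 (dropped 6): sum 64, len 14
→ 2 (dropped 4): sum 62, len 14
→ 5 (dropped 9): sum 58, len 14
→ 8 (dropped 3): sum 63, len 14
→ 3 (dropped 5): sum 61, len 14
Longest length seen: 14.

14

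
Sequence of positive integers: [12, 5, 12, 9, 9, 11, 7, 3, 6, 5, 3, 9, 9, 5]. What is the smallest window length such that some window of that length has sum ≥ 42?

add 12: running sum 12 < 42
add 5: running sum 17 < 42
add 12: running sum 29 < 42
add 9: running sum 38 < 42
add 9: shortest ending here [12, 5, 12, 9, 9] sum 47, len 5
add 11: shortest ending here [5, 12, 9, 9, 11] sum 46, len 5
add 7: shortest ending here [12, 9, 9, 11, 7] sum 48, len 5
add 3: shortest ending here [12, 9, 9, 11, 7, 3] sum 51, len 6
add 6: shortest ending here [9, 9, 11, 7, 3, 6] sum 45, len 6
add 5: shortest ending here [9, 9, 11, 7, 3, 6, 5] sum 50, len 7
add 3: shortest ending here [9, 11, 7, 3, 6, 5, 3] sum 44, len 7
add 9: shortest ending here [11, 7, 3, 6, 5, 3, 9] sum 44, len 7
add 9: shortest ending here [7, 3, 6, 5, 3, 9, 9] sum 42, len 7
add 5: shortest ending here [7, 3, 6, 5, 3, 9, 9, 5] sum 47, len 8
Shortest qualifying length: 5.

5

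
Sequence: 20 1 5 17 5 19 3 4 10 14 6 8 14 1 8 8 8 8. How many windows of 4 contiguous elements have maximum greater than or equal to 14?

(20, 1, 5, 17) → max 20  ≥ 14 ✓
(1, 5, 17, 5) → max 17  ≥ 14 ✓
(5, 17, 5, 19) → max 19  ≥ 14 ✓
(17, 5, 19, 3) → max 19  ≥ 14 ✓
(5, 19, 3, 4) → max 19  ≥ 14 ✓
(19, 3, 4, 10) → max 19  ≥ 14 ✓
(3, 4, 10, 14) → max 14  ≥ 14 ✓
(4, 10, 14, 6) → max 14  ≥ 14 ✓
(10, 14, 6, 8) → max 14  ≥ 14 ✓
(14, 6, 8, 14) → max 14  ≥ 14 ✓
(6, 8, 14, 1) → max 14  ≥ 14 ✓
(8, 14, 1, 8) → max 14  ≥ 14 ✓
(14, 1, 8, 8) → max 14  ≥ 14 ✓
(1, 8, 8, 8) → max 8
(8, 8, 8, 8) → max 8
13 windows satisfy the condition.

13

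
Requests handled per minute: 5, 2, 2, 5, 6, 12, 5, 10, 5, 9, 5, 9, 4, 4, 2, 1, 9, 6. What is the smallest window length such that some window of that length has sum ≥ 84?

add 5: running sum 5 < 84
add 2: running sum 7 < 84
add 2: running sum 9 < 84
add 5: running sum 14 < 84
add 6: running sum 20 < 84
add 12: running sum 32 < 84
add 5: running sum 37 < 84
add 10: running sum 47 < 84
add 5: running sum 52 < 84
add 9: running sum 61 < 84
add 5: running sum 66 < 84
add 9: running sum 75 < 84
add 4: running sum 79 < 84
add 4: running sum 83 < 84
add 2: shortest ending here [5, 2, 2, 5, 6, 12, 5, 10, 5, 9, 5, 9, 4, 4, 2] sum 85, len 15
add 1: shortest ending here [5, 2, 2, 5, 6, 12, 5, 10, 5, 9, 5, 9, 4, 4, 2, 1] sum 86, len 16
add 9: shortest ending here [5, 6, 12, 5, 10, 5, 9, 5, 9, 4, 4, 2, 1, 9] sum 86, len 14
add 6: shortest ending here [6, 12, 5, 10, 5, 9, 5, 9, 4, 4, 2, 1, 9, 6] sum 87, len 14
Shortest qualifying length: 14.

14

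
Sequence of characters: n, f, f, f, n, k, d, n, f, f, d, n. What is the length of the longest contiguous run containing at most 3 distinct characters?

6

add n: window [n] (1 distinct), len 1
add f: window [n, f] (2 distinct), len 2
add f: window [n, f, f] (2 distinct), len 3
add f: window [n, f, f, f] (2 distinct), len 4
add n: window [n, f, f, f, n] (2 distinct), len 5
add k: window [n, f, f, f, n, k] (3 distinct), len 6
add d: window [n, k, d] (3 distinct), len 3
add n: window [n, k, d, n] (3 distinct), len 4
add f: window [d, n, f] (3 distinct), len 3
add f: window [d, n, f, f] (3 distinct), len 4
add d: window [d, n, f, f, d] (3 distinct), len 5
add n: window [d, n, f, f, d, n] (3 distinct), len 6
Longest length with ≤3 distinct: 6.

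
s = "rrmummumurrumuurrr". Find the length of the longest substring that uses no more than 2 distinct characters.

[r] 1 distinct, len 1
[r, r] 1 distinct, len 2
[r, r, m] 2 distinct, len 3
[m, u] 2 distinct, len 2
[m, u, m] 2 distinct, len 3
[m, u, m, m] 2 distinct, len 4
[m, u, m, m, u] 2 distinct, len 5
[m, u, m, m, u, m] 2 distinct, len 6
[m, u, m, m, u, m, u] 2 distinct, len 7
[u, r] 2 distinct, len 2
[u, r, r] 2 distinct, len 3
[u, r, r, u] 2 distinct, len 4
[u, m] 2 distinct, len 2
[u, m, u] 2 distinct, len 3
[u, m, u, u] 2 distinct, len 4
[u, u, r] 2 distinct, len 3
[u, u, r, r] 2 distinct, len 4
[u, u, r, r, r] 2 distinct, len 5
Longest length with ≤2 distinct: 7.

7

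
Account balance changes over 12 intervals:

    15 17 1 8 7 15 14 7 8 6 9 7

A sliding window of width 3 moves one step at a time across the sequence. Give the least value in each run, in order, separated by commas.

1, 1, 1, 7, 7, 7, 7, 6, 6, 6

15 17 1 → min 1
17 1 8 → min 1
1 8 7 → min 1
8 7 15 → min 7
7 15 14 → min 7
15 14 7 → min 7
14 7 8 → min 7
7 8 6 → min 6
8 6 9 → min 6
6 9 7 → min 6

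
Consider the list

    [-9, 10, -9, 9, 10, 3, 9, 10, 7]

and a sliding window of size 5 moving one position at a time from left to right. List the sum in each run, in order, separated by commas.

11, 23, 22, 41, 39

Sliding a size-5 window across the 9 values:
-9 10 -9 9 10 → sum 11
10 -9 9 10 3 → sum 23
-9 9 10 3 9 → sum 22
9 10 3 9 10 → sum 41
10 3 9 10 7 → sum 39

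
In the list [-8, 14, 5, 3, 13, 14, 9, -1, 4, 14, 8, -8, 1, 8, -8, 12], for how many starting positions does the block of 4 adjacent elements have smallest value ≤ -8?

6

[-8, 14, 5, 3] → min -8  ≤ -8 ✓
[14, 5, 3, 13] → min 3
[5, 3, 13, 14] → min 3
[3, 13, 14, 9] → min 3
[13, 14, 9, -1] → min -1
[14, 9, -1, 4] → min -1
[9, -1, 4, 14] → min -1
[-1, 4, 14, 8] → min -1
[4, 14, 8, -8] → min -8  ≤ -8 ✓
[14, 8, -8, 1] → min -8  ≤ -8 ✓
[8, -8, 1, 8] → min -8  ≤ -8 ✓
[-8, 1, 8, -8] → min -8  ≤ -8 ✓
[1, 8, -8, 12] → min -8  ≤ -8 ✓
6 windows satisfy the condition.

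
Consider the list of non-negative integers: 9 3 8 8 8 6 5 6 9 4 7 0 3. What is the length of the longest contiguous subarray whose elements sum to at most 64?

Extend to the right; shrink from the left whenever the sum exceeds 64:
→ 9: sum 9, len 1
→ 3: sum 12, len 2
→ 8: sum 20, len 3
→ 8: sum 28, len 4
→ 8: sum 36, len 5
→ 6: sum 42, len 6
→ 5: sum 47, len 7
→ 6: sum 53, len 8
→ 9: sum 62, len 9
→ 4 (dropped 9): sum 57, len 9
→ 7: sum 64, len 10
→ 0: sum 64, len 11
→ 3 (dropped 3): sum 64, len 11
Longest length seen: 11.

11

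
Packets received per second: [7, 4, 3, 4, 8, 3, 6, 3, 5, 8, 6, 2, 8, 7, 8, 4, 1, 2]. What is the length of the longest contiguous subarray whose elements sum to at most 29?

Extend to the right; shrink from the left whenever the sum exceeds 29:
add 7: [7] sum 7, len 1
add 4: [7, 4] sum 11, len 2
add 3: [7, 4, 3] sum 14, len 3
add 4: [7, 4, 3, 4] sum 18, len 4
add 8: [7, 4, 3, 4, 8] sum 26, len 5
add 3: [7, 4, 3, 4, 8, 3] sum 29, len 6
add 6: [4, 3, 4, 8, 3, 6] sum 28, len 6
add 3: [3, 4, 8, 3, 6, 3] sum 27, len 6
add 5: [4, 8, 3, 6, 3, 5] sum 29, len 6
add 8: [3, 6, 3, 5, 8] sum 25, len 5
add 6: [6, 3, 5, 8, 6] sum 28, len 5
add 2: [3, 5, 8, 6, 2] sum 24, len 5
add 8: [5, 8, 6, 2, 8] sum 29, len 5
add 7: [6, 2, 8, 7] sum 23, len 4
add 8: [2, 8, 7, 8] sum 25, len 4
add 4: [2, 8, 7, 8, 4] sum 29, len 5
add 1: [8, 7, 8, 4, 1] sum 28, len 5
add 2: [7, 8, 4, 1, 2] sum 22, len 5
Longest length seen: 6.

6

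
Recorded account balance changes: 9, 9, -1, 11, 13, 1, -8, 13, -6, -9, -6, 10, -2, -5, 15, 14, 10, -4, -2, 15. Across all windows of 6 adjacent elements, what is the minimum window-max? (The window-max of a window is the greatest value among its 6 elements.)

10

(9, 9, -1, 11, 13, 1) → max 13
(9, -1, 11, 13, 1, -8) → max 13
(-1, 11, 13, 1, -8, 13) → max 13
(11, 13, 1, -8, 13, -6) → max 13
(13, 1, -8, 13, -6, -9) → max 13
(1, -8, 13, -6, -9, -6) → max 13
(-8, 13, -6, -9, -6, 10) → max 13
(13, -6, -9, -6, 10, -2) → max 13
(-6, -9, -6, 10, -2, -5) → max 10
(-9, -6, 10, -2, -5, 15) → max 15
(-6, 10, -2, -5, 15, 14) → max 15
(10, -2, -5, 15, 14, 10) → max 15
(-2, -5, 15, 14, 10, -4) → max 15
(-5, 15, 14, 10, -4, -2) → max 15
(15, 14, 10, -4, -2, 15) → max 15
Minimum of these is 10.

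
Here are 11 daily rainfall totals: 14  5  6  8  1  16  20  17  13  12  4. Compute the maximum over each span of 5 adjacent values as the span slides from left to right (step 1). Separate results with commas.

14, 16, 20, 20, 20, 20, 20

Sliding a size-5 window across the 11 values:
[14, 5, 6, 8, 1] → max 14
[5, 6, 8, 1, 16] → max 16
[6, 8, 1, 16, 20] → max 20
[8, 1, 16, 20, 17] → max 20
[1, 16, 20, 17, 13] → max 20
[16, 20, 17, 13, 12] → max 20
[20, 17, 13, 12, 4] → max 20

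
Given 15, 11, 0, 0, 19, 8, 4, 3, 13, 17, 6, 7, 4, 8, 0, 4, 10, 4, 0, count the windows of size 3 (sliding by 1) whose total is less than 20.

10

15 11 0 → sum 26
11 0 0 → sum 11  < 20 ✓
0 0 19 → sum 19  < 20 ✓
0 19 8 → sum 27
19 8 4 → sum 31
8 4 3 → sum 15  < 20 ✓
4 3 13 → sum 20
3 13 17 → sum 33
13 17 6 → sum 36
17 6 7 → sum 30
6 7 4 → sum 17  < 20 ✓
7 4 8 → sum 19  < 20 ✓
4 8 0 → sum 12  < 20 ✓
8 0 4 → sum 12  < 20 ✓
0 4 10 → sum 14  < 20 ✓
4 10 4 → sum 18  < 20 ✓
10 4 0 → sum 14  < 20 ✓
10 windows satisfy the condition.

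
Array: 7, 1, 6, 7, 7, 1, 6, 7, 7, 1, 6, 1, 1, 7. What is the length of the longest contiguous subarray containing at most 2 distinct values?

4

Extend right; when distinct count exceeds 2, shrink from the left:
add 7: window [7] (1 distinct), len 1
add 1: window [7, 1] (2 distinct), len 2
add 6: window [1, 6] (2 distinct), len 2
add 7: window [6, 7] (2 distinct), len 2
add 7: window [6, 7, 7] (2 distinct), len 3
add 1: window [7, 7, 1] (2 distinct), len 3
add 6: window [1, 6] (2 distinct), len 2
add 7: window [6, 7] (2 distinct), len 2
add 7: window [6, 7, 7] (2 distinct), len 3
add 1: window [7, 7, 1] (2 distinct), len 3
add 6: window [1, 6] (2 distinct), len 2
add 1: window [1, 6, 1] (2 distinct), len 3
add 1: window [1, 6, 1, 1] (2 distinct), len 4
add 7: window [1, 1, 7] (2 distinct), len 3
Longest length with ≤2 distinct: 4.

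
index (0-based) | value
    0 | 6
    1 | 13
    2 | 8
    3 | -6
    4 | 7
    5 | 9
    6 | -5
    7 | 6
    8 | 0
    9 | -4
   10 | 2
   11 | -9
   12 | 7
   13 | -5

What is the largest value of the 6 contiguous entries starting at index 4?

Elements at indices 4..9: 7, 9, -5, 6, 0, -4
max(7, 9, -5, 6, 0, -4) = 9

9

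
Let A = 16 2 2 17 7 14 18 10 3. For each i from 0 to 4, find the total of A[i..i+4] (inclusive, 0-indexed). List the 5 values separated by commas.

44, 42, 58, 66, 52

Sliding a size-5 window across the 9 values:
(16, 2, 2, 17, 7) → sum 44
(2, 2, 17, 7, 14) → sum 42
(2, 17, 7, 14, 18) → sum 58
(17, 7, 14, 18, 10) → sum 66
(7, 14, 18, 10, 3) → sum 52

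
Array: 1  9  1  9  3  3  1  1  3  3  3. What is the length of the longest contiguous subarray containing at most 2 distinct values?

[1] 1 distinct, len 1
[1, 9] 2 distinct, len 2
[1, 9, 1] 2 distinct, len 3
[1, 9, 1, 9] 2 distinct, len 4
[9, 3] 2 distinct, len 2
[9, 3, 3] 2 distinct, len 3
[3, 3, 1] 2 distinct, len 3
[3, 3, 1, 1] 2 distinct, len 4
[3, 3, 1, 1, 3] 2 distinct, len 5
[3, 3, 1, 1, 3, 3] 2 distinct, len 6
[3, 3, 1, 1, 3, 3, 3] 2 distinct, len 7
Longest length with ≤2 distinct: 7.

7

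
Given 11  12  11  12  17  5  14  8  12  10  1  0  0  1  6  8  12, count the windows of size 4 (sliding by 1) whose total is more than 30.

8

(11, 12, 11, 12) → sum 46  > 30 ✓
(12, 11, 12, 17) → sum 52  > 30 ✓
(11, 12, 17, 5) → sum 45  > 30 ✓
(12, 17, 5, 14) → sum 48  > 30 ✓
(17, 5, 14, 8) → sum 44  > 30 ✓
(5, 14, 8, 12) → sum 39  > 30 ✓
(14, 8, 12, 10) → sum 44  > 30 ✓
(8, 12, 10, 1) → sum 31  > 30 ✓
(12, 10, 1, 0) → sum 23
(10, 1, 0, 0) → sum 11
(1, 0, 0, 1) → sum 2
(0, 0, 1, 6) → sum 7
(0, 1, 6, 8) → sum 15
(1, 6, 8, 12) → sum 27
8 windows satisfy the condition.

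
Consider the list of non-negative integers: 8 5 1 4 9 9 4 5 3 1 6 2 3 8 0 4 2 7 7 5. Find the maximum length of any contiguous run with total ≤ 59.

Extend to the right; shrink from the left whenever the sum exceeds 59:
add 8: [8] sum 8, len 1
add 5: [8, 5] sum 13, len 2
add 1: [8, 5, 1] sum 14, len 3
add 4: [8, 5, 1, 4] sum 18, len 4
add 9: [8, 5, 1, 4, 9] sum 27, len 5
add 9: [8, 5, 1, 4, 9, 9] sum 36, len 6
add 4: [8, 5, 1, 4, 9, 9, 4] sum 40, len 7
add 5: [8, 5, 1, 4, 9, 9, 4, 5] sum 45, len 8
add 3: [8, 5, 1, 4, 9, 9, 4, 5, 3] sum 48, len 9
add 1: [8, 5, 1, 4, 9, 9, 4, 5, 3, 1] sum 49, len 10
add 6: [8, 5, 1, 4, 9, 9, 4, 5, 3, 1, 6] sum 55, len 11
add 2: [8, 5, 1, 4, 9, 9, 4, 5, 3, 1, 6, 2] sum 57, len 12
add 3: [5, 1, 4, 9, 9, 4, 5, 3, 1, 6, 2, 3] sum 52, len 12
add 8: [1, 4, 9, 9, 4, 5, 3, 1, 6, 2, 3, 8] sum 55, len 12
add 0: [1, 4, 9, 9, 4, 5, 3, 1, 6, 2, 3, 8, 0] sum 55, len 13
add 4: [1, 4, 9, 9, 4, 5, 3, 1, 6, 2, 3, 8, 0, 4] sum 59, len 14
add 2: [9, 9, 4, 5, 3, 1, 6, 2, 3, 8, 0, 4, 2] sum 56, len 13
add 7: [9, 4, 5, 3, 1, 6, 2, 3, 8, 0, 4, 2, 7] sum 54, len 13
add 7: [4, 5, 3, 1, 6, 2, 3, 8, 0, 4, 2, 7, 7] sum 52, len 13
add 5: [4, 5, 3, 1, 6, 2, 3, 8, 0, 4, 2, 7, 7, 5] sum 57, len 14
Longest length seen: 14.

14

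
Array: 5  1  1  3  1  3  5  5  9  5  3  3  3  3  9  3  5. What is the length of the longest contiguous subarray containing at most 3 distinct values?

12

add 5: window [5] (1 distinct), len 1
add 1: window [5, 1] (2 distinct), len 2
add 1: window [5, 1, 1] (2 distinct), len 3
add 3: window [5, 1, 1, 3] (3 distinct), len 4
add 1: window [5, 1, 1, 3, 1] (3 distinct), len 5
add 3: window [5, 1, 1, 3, 1, 3] (3 distinct), len 6
add 5: window [5, 1, 1, 3, 1, 3, 5] (3 distinct), len 7
add 5: window [5, 1, 1, 3, 1, 3, 5, 5] (3 distinct), len 8
add 9: window [3, 5, 5, 9] (3 distinct), len 4
add 5: window [3, 5, 5, 9, 5] (3 distinct), len 5
add 3: window [3, 5, 5, 9, 5, 3] (3 distinct), len 6
add 3: window [3, 5, 5, 9, 5, 3, 3] (3 distinct), len 7
add 3: window [3, 5, 5, 9, 5, 3, 3, 3] (3 distinct), len 8
add 3: window [3, 5, 5, 9, 5, 3, 3, 3, 3] (3 distinct), len 9
add 9: window [3, 5, 5, 9, 5, 3, 3, 3, 3, 9] (3 distinct), len 10
add 3: window [3, 5, 5, 9, 5, 3, 3, 3, 3, 9, 3] (3 distinct), len 11
add 5: window [3, 5, 5, 9, 5, 3, 3, 3, 3, 9, 3, 5] (3 distinct), len 12
Longest length with ≤3 distinct: 12.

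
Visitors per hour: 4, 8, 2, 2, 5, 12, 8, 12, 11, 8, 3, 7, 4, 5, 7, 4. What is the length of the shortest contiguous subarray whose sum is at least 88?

13

add 4: running sum 4 < 88
add 8: running sum 12 < 88
add 2: running sum 14 < 88
add 2: running sum 16 < 88
add 5: running sum 21 < 88
add 12: running sum 33 < 88
add 8: running sum 41 < 88
add 12: running sum 53 < 88
add 11: running sum 64 < 88
add 8: running sum 72 < 88
add 3: running sum 75 < 88
add 7: running sum 82 < 88
add 4: running sum 86 < 88
add 5: shortest ending here [4, 8, 2, 2, 5, 12, 8, 12, 11, 8, 3, 7, 4, 5] sum 91, len 14
add 7: shortest ending here [8, 2, 2, 5, 12, 8, 12, 11, 8, 3, 7, 4, 5, 7] sum 94, len 14
add 4: shortest ending here [2, 5, 12, 8, 12, 11, 8, 3, 7, 4, 5, 7, 4] sum 88, len 13
Shortest qualifying length: 13.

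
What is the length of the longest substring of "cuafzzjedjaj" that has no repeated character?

5

add c: [c] len 1
add u: [c, u] len 2
add a: [c, u, a] len 3
add f: [c, u, a, f] len 4
add z: [c, u, a, f, z] len 5
add z (repeat z, move left end past it): [z] len 1
add j: [z, j] len 2
add e: [z, j, e] len 3
add d: [z, j, e, d] len 4
add j (repeat j, move left end past it): [e, d, j] len 3
add a: [e, d, j, a] len 4
add j (repeat j, move left end past it): [a, j] len 2
Longest all-distinct length: 5.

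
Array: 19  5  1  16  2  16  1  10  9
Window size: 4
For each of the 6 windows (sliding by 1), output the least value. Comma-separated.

1, 1, 1, 1, 1, 1

Sliding a size-4 window across the 9 values:
19 5 1 16 → min 1
5 1 16 2 → min 1
1 16 2 16 → min 1
16 2 16 1 → min 1
2 16 1 10 → min 1
16 1 10 9 → min 1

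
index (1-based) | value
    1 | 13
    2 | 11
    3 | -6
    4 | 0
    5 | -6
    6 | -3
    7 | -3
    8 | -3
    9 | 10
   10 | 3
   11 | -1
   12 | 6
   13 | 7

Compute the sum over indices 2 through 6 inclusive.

-4

Elements at indices 2..6: 11, -6, 0, -6, -3
sum(11, -6, 0, -6, -3) = -4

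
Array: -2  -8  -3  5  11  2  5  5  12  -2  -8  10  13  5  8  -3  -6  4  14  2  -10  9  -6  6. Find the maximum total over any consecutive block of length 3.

[-2, -8, -3] → sum -13
[-8, -3, 5] → sum -6
[-3, 5, 11] → sum 13
[5, 11, 2] → sum 18
[11, 2, 5] → sum 18
[2, 5, 5] → sum 12
[5, 5, 12] → sum 22
[5, 12, -2] → sum 15
[12, -2, -8] → sum 2
[-2, -8, 10] → sum 0
[-8, 10, 13] → sum 15
[10, 13, 5] → sum 28
[13, 5, 8] → sum 26
[5, 8, -3] → sum 10
[8, -3, -6] → sum -1
[-3, -6, 4] → sum -5
[-6, 4, 14] → sum 12
[4, 14, 2] → sum 20
[14, 2, -10] → sum 6
[2, -10, 9] → sum 1
[-10, 9, -6] → sum -7
[9, -6, 6] → sum 9
Maximum of these is 28.

28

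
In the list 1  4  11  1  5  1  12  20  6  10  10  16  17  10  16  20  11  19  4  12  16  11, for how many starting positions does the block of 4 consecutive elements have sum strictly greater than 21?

15

1 4 11 1 → sum 17
4 11 1 5 → sum 21
11 1 5 1 → sum 18
1 5 1 12 → sum 19
5 1 12 20 → sum 38  > 21 ✓
1 12 20 6 → sum 39  > 21 ✓
12 20 6 10 → sum 48  > 21 ✓
20 6 10 10 → sum 46  > 21 ✓
6 10 10 16 → sum 42  > 21 ✓
10 10 16 17 → sum 53  > 21 ✓
10 16 17 10 → sum 53  > 21 ✓
16 17 10 16 → sum 59  > 21 ✓
17 10 16 20 → sum 63  > 21 ✓
10 16 20 11 → sum 57  > 21 ✓
16 20 11 19 → sum 66  > 21 ✓
20 11 19 4 → sum 54  > 21 ✓
11 19 4 12 → sum 46  > 21 ✓
19 4 12 16 → sum 51  > 21 ✓
4 12 16 11 → sum 43  > 21 ✓
15 windows satisfy the condition.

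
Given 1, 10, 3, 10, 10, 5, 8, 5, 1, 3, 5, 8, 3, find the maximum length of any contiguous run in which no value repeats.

4

add 1: [1] len 1
add 10: [1, 10] len 2
add 3: [1, 10, 3] len 3
add 10 (repeat 10, move left end past it): [3, 10] len 2
add 10 (repeat 10, move left end past it): [10] len 1
add 5: [10, 5] len 2
add 8: [10, 5, 8] len 3
add 5 (repeat 5, move left end past it): [8, 5] len 2
add 1: [8, 5, 1] len 3
add 3: [8, 5, 1, 3] len 4
add 5 (repeat 5, move left end past it): [1, 3, 5] len 3
add 8: [1, 3, 5, 8] len 4
add 3 (repeat 3, move left end past it): [5, 8, 3] len 3
Longest all-distinct length: 4.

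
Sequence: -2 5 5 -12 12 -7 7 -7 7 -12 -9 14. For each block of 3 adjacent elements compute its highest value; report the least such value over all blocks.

5

-2 5 5 → max 5
5 5 -12 → max 5
5 -12 12 → max 12
-12 12 -7 → max 12
12 -7 7 → max 12
-7 7 -7 → max 7
7 -7 7 → max 7
-7 7 -12 → max 7
7 -12 -9 → max 7
-12 -9 14 → max 14
Least of these is 5.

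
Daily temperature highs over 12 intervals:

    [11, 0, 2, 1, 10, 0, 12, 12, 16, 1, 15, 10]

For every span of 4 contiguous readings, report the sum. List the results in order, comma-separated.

(11, 0, 2, 1) → sum 14
(0, 2, 1, 10) → sum 13
(2, 1, 10, 0) → sum 13
(1, 10, 0, 12) → sum 23
(10, 0, 12, 12) → sum 34
(0, 12, 12, 16) → sum 40
(12, 12, 16, 1) → sum 41
(12, 16, 1, 15) → sum 44
(16, 1, 15, 10) → sum 42

14, 13, 13, 23, 34, 40, 41, 44, 42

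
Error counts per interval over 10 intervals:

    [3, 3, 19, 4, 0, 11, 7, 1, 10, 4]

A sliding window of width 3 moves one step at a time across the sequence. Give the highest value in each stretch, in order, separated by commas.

Sliding a size-3 window across the 10 values:
[3, 3, 19] → max 19
[3, 19, 4] → max 19
[19, 4, 0] → max 19
[4, 0, 11] → max 11
[0, 11, 7] → max 11
[11, 7, 1] → max 11
[7, 1, 10] → max 10
[1, 10, 4] → max 10

19, 19, 19, 11, 11, 11, 10, 10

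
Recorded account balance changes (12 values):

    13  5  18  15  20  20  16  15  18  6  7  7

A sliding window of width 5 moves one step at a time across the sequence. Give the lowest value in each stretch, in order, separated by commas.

5, 5, 15, 15, 15, 6, 6, 6

13 5 18 15 20 → min 5
5 18 15 20 20 → min 5
18 15 20 20 16 → min 15
15 20 20 16 15 → min 15
20 20 16 15 18 → min 15
20 16 15 18 6 → min 6
16 15 18 6 7 → min 6
15 18 6 7 7 → min 6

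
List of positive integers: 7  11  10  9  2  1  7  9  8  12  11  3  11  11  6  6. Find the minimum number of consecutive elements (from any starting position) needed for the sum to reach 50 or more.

6

add 7: running sum 7 < 50
add 11: running sum 18 < 50
add 10: running sum 28 < 50
add 9: running sum 37 < 50
add 2: running sum 39 < 50
add 1: running sum 40 < 50
add 7: running sum 47 < 50
add 9: shortest ending here [7, 11, 10, 9, 2, 1, 7, 9] sum 56, len 8
add 8: shortest ending here [11, 10, 9, 2, 1, 7, 9, 8] sum 57, len 8
add 12: shortest ending here [10, 9, 2, 1, 7, 9, 8, 12] sum 58, len 8
add 11: shortest ending here [2, 1, 7, 9, 8, 12, 11] sum 50, len 7
add 3: shortest ending here [7, 9, 8, 12, 11, 3] sum 50, len 6
add 11: shortest ending here [9, 8, 12, 11, 3, 11] sum 54, len 6
add 11: shortest ending here [8, 12, 11, 3, 11, 11] sum 56, len 6
add 6: shortest ending here [12, 11, 3, 11, 11, 6] sum 54, len 6
add 6: shortest ending here [12, 11, 3, 11, 11, 6, 6] sum 60, len 7
Shortest qualifying length: 6.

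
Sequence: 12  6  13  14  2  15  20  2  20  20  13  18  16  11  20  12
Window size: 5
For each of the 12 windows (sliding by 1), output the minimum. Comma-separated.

Sliding a size-5 window across the 16 values:
(12, 6, 13, 14, 2) → min 2
(6, 13, 14, 2, 15) → min 2
(13, 14, 2, 15, 20) → min 2
(14, 2, 15, 20, 2) → min 2
(2, 15, 20, 2, 20) → min 2
(15, 20, 2, 20, 20) → min 2
(20, 2, 20, 20, 13) → min 2
(2, 20, 20, 13, 18) → min 2
(20, 20, 13, 18, 16) → min 13
(20, 13, 18, 16, 11) → min 11
(13, 18, 16, 11, 20) → min 11
(18, 16, 11, 20, 12) → min 11

2, 2, 2, 2, 2, 2, 2, 2, 13, 11, 11, 11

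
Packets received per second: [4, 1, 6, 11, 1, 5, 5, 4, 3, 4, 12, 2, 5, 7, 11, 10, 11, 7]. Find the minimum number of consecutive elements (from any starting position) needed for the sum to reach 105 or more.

17

add 4: running sum 4 < 105
add 1: running sum 5 < 105
add 6: running sum 11 < 105
add 11: running sum 22 < 105
add 1: running sum 23 < 105
add 5: running sum 28 < 105
add 5: running sum 33 < 105
add 4: running sum 37 < 105
add 3: running sum 40 < 105
add 4: running sum 44 < 105
add 12: running sum 56 < 105
add 2: running sum 58 < 105
add 5: running sum 63 < 105
add 7: running sum 70 < 105
add 11: running sum 81 < 105
add 10: running sum 91 < 105
add 11: running sum 102 < 105
add 7: shortest ending here [1, 6, 11, 1, 5, 5, 4, 3, 4, 12, 2, 5, 7, 11, 10, 11, 7] sum 105, len 17
Shortest qualifying length: 17.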